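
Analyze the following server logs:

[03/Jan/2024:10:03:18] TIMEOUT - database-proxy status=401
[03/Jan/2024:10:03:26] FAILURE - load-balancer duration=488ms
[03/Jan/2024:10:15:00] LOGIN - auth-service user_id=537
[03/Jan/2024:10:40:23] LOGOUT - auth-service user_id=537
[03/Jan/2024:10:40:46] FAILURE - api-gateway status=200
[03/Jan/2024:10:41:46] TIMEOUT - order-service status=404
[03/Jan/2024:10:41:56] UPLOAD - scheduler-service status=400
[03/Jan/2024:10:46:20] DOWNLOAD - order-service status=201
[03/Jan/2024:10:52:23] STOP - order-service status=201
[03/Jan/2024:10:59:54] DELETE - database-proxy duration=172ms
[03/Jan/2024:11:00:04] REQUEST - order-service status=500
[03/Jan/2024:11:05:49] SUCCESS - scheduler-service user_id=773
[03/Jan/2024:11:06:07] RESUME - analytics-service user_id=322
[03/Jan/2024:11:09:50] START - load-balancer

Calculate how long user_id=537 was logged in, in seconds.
1523

To calculate session duration:

1. Find LOGIN event for user_id=537: 03/Jan/2024:10:15:00
2. Find LOGOUT event for user_id=537: 03/Jan/2024:10:40:23
3. Session duration: 03/Jan/2024:10:40:23 - 03/Jan/2024:10:15:00 = 1523 seconds (25 minutes)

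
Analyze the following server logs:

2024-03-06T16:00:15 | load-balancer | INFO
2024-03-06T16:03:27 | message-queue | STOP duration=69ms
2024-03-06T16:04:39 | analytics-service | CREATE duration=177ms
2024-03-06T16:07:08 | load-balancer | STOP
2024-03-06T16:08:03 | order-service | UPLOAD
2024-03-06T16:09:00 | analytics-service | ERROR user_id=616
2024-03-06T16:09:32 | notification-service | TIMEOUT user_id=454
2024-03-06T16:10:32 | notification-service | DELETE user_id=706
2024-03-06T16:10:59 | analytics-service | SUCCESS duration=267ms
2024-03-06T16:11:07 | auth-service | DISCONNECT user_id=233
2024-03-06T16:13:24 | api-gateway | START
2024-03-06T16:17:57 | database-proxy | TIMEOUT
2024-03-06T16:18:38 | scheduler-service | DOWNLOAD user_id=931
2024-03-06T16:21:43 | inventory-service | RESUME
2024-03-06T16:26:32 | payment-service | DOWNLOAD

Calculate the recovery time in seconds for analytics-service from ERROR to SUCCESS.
119

To calculate recovery time:

1. Find ERROR event for analytics-service: 2024-03-06T16:09:00
2. Find next SUCCESS event for analytics-service: 2024-03-06T16:10:59
3. Recovery time: 2024-03-06T16:10:59 - 2024-03-06T16:09:00 = 119 seconds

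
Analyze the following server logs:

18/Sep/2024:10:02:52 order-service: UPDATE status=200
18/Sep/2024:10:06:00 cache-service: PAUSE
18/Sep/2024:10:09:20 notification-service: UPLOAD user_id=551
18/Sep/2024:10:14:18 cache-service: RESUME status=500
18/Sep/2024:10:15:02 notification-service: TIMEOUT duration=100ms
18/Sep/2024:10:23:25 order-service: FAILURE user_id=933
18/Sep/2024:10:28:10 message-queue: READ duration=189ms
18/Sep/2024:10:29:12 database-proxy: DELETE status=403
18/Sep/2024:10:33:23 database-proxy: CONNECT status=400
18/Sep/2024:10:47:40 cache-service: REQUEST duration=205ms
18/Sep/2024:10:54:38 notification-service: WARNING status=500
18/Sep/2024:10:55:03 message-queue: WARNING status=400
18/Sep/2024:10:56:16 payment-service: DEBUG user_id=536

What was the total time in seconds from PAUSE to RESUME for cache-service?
498

To calculate state duration:

1. Find PAUSE event for cache-service: 18/Sep/2024:10:06:00
2. Find RESUME event for cache-service: 18/Sep/2024:10:14:18
3. Calculate duration: 18/Sep/2024:10:14:18 - 18/Sep/2024:10:06:00 = 498 seconds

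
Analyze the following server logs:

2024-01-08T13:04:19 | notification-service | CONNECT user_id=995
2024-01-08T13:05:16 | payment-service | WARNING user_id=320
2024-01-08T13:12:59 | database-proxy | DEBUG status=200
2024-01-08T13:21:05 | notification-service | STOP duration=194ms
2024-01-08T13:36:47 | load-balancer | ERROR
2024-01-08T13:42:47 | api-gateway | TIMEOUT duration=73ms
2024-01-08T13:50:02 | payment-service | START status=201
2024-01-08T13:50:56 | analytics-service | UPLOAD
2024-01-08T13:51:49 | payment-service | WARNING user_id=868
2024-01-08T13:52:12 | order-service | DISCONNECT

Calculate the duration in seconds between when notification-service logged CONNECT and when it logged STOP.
1006

To find the time between events:

1. Locate the first CONNECT event for notification-service: 2024-01-08T13:04:19
2. Locate the first STOP event for notification-service: 2024-01-08T13:21:05
3. Calculate the difference: 2024-01-08T13:21:05 - 2024-01-08T13:04:19 = 1006 seconds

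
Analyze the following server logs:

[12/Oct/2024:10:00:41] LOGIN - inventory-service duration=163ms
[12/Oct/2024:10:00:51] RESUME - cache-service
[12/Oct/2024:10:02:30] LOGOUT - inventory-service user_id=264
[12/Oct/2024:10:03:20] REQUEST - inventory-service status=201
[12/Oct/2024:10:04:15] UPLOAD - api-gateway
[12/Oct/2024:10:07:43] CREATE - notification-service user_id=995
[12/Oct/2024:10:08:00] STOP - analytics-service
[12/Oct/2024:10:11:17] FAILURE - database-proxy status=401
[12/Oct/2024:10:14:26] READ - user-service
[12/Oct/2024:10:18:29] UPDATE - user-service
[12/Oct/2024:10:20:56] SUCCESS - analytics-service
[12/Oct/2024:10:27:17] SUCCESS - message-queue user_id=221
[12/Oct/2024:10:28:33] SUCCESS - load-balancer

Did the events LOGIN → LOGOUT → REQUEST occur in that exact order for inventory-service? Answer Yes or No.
Yes

To verify sequence order:

1. Find all events in sequence LOGIN → LOGOUT → REQUEST for inventory-service
2. Extract their timestamps
3. Check if timestamps are in ascending order
4. Result: Yes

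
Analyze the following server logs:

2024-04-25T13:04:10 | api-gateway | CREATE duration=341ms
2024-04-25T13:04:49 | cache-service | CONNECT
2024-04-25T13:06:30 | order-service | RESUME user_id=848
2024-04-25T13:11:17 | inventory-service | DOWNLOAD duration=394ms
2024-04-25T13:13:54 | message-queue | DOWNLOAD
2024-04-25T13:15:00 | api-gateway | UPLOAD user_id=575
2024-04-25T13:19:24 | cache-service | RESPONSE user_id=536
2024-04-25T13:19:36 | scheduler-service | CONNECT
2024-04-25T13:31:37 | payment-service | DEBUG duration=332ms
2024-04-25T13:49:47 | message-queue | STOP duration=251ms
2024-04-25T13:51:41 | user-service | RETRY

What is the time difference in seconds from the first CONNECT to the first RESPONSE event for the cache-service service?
875

To find the time between events:

1. Locate the first CONNECT event for cache-service: 2024-04-25T13:04:49
2. Locate the first RESPONSE event for cache-service: 2024-04-25T13:19:24
3. Calculate the difference: 2024-04-25T13:19:24 - 2024-04-25T13:04:49 = 875 seconds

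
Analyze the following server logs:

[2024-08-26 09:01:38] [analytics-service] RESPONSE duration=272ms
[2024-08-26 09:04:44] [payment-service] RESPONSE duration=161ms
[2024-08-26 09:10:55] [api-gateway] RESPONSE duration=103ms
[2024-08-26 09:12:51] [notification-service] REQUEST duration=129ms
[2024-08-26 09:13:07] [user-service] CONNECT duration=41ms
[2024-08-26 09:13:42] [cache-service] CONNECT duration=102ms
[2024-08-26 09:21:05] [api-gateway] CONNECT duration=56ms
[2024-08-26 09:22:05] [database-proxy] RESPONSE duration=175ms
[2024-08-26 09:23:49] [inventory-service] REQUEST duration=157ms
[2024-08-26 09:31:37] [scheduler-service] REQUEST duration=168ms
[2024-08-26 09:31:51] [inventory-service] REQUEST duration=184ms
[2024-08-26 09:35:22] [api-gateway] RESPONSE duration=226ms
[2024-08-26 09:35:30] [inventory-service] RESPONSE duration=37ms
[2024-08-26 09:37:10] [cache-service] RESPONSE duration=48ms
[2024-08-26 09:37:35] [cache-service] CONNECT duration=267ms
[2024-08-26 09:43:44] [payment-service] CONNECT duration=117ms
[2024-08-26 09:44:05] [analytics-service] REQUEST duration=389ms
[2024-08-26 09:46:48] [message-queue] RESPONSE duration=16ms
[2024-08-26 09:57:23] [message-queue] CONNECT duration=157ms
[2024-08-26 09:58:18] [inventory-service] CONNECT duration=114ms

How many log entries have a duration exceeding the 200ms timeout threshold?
4

To count timeouts:

1. Threshold: 200ms
2. Extract duration from each log entry
3. Count entries where duration > 200
4. Timeout count: 4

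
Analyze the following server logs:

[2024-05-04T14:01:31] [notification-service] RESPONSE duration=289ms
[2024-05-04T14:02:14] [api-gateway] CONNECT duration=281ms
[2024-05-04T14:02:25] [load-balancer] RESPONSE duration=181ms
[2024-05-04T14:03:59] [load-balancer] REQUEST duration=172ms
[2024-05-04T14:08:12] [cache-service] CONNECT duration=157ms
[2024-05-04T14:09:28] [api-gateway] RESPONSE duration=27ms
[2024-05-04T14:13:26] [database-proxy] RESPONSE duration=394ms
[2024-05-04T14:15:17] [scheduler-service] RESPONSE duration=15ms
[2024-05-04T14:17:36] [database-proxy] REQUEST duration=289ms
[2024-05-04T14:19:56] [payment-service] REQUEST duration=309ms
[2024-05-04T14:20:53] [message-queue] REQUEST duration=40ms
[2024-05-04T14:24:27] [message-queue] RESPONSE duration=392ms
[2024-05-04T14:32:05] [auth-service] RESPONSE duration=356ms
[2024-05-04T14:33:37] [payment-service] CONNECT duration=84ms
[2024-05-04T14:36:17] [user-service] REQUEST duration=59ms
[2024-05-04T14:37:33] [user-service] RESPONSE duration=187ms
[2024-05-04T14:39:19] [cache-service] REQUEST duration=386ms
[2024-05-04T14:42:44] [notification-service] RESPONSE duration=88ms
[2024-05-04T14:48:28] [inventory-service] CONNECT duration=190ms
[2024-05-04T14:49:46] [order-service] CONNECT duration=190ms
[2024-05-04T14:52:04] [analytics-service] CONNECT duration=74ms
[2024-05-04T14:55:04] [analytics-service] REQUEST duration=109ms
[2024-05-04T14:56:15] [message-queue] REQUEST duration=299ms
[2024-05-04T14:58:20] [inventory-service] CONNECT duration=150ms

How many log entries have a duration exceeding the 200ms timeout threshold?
9

To count timeouts:

1. Threshold: 200ms
2. Extract duration from each log entry
3. Count entries where duration > 200
4. Timeout count: 9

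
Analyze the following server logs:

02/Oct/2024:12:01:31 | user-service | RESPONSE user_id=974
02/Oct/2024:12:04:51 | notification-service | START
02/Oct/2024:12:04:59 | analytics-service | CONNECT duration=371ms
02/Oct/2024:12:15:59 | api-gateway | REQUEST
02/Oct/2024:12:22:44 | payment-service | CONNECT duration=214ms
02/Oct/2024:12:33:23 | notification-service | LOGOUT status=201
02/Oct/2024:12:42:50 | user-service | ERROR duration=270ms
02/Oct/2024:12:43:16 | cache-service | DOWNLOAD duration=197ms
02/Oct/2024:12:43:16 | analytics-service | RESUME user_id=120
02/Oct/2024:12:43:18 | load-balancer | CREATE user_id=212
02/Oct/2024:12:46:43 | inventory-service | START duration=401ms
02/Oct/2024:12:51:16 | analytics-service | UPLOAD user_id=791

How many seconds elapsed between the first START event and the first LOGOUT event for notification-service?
1712

To find the time between events:

1. Locate the first START event for notification-service: 02/Oct/2024:12:04:51
2. Locate the first LOGOUT event for notification-service: 02/Oct/2024:12:33:23
3. Calculate the difference: 02/Oct/2024:12:33:23 - 02/Oct/2024:12:04:51 = 1712 seconds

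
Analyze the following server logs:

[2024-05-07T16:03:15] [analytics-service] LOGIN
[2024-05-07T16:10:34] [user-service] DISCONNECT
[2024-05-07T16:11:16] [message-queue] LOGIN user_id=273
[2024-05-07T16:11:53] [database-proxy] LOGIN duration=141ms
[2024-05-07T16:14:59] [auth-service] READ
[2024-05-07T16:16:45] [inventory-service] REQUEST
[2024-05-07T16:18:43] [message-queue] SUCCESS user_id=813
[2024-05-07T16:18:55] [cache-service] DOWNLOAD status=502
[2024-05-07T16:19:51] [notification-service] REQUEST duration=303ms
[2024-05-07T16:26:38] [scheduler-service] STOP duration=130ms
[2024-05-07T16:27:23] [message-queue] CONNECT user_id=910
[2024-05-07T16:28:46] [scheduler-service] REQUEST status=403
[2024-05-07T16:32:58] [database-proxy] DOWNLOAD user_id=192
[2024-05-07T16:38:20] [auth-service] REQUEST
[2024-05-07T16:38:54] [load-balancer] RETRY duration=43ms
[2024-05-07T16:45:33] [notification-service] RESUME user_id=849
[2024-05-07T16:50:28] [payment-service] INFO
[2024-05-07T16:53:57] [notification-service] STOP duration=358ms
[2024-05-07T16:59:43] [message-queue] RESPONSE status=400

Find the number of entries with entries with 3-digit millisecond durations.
4

To find matching entries:

1. Pattern to match: entries with 3-digit millisecond durations
2. Scan each log entry for the pattern
3. Count matches: 4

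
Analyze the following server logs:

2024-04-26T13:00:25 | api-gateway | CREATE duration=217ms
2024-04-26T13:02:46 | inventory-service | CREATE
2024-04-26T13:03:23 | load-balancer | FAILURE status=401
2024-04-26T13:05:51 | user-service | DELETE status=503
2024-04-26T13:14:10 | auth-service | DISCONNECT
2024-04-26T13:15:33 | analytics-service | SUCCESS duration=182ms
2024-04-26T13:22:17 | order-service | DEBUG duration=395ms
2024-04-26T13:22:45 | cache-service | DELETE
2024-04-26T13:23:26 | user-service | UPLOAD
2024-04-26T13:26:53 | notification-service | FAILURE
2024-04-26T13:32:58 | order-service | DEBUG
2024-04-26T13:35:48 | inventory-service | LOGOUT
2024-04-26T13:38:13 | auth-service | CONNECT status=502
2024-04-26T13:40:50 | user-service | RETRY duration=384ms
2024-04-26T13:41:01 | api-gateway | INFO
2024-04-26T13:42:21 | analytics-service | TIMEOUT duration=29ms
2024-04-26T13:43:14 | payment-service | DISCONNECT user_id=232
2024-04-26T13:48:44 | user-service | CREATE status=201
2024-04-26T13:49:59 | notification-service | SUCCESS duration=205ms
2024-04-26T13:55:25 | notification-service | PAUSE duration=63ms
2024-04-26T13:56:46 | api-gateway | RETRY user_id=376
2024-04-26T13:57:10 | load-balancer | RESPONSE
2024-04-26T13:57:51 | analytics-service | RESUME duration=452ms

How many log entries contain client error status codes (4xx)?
1

To find matching entries:

1. Pattern to match: client error status codes (4xx)
2. Scan each log entry for the pattern
3. Count matches: 1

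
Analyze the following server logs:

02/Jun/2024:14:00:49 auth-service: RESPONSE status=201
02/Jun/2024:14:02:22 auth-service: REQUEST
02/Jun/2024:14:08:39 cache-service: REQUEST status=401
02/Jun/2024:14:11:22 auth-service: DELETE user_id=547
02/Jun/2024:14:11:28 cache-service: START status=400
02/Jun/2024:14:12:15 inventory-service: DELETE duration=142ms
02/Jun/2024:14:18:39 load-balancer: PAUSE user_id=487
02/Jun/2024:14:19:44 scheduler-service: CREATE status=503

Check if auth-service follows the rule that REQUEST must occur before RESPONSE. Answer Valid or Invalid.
Invalid

To validate ordering:

1. Required order: REQUEST → RESPONSE
2. Rule: REQUEST must occur before RESPONSE
3. Check actual order of events for auth-service
4. Result: Invalid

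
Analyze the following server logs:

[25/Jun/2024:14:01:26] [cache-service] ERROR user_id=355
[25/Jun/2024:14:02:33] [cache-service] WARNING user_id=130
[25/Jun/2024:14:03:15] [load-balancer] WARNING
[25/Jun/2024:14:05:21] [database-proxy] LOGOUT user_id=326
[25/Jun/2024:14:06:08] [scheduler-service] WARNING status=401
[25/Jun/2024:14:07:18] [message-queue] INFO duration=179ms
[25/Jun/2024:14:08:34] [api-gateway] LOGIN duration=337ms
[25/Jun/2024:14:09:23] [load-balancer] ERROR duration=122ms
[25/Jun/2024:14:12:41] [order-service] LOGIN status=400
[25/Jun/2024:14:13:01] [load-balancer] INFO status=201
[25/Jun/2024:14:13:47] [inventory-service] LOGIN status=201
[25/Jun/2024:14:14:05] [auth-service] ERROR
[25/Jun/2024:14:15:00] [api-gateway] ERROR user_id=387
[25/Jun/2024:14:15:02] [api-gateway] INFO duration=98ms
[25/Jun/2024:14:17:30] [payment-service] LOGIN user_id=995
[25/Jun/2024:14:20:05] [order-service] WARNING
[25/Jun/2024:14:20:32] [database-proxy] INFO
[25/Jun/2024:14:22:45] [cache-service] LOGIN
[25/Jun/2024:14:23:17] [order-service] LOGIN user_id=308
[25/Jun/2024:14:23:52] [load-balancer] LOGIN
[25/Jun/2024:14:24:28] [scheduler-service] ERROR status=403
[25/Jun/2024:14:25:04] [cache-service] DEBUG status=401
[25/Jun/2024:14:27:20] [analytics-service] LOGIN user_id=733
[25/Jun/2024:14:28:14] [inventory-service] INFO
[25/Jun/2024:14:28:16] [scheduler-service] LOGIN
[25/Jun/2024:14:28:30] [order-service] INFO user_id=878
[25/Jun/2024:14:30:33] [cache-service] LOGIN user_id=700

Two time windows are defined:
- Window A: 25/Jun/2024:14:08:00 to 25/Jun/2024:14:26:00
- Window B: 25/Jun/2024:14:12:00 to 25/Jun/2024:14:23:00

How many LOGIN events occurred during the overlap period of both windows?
4

To find overlap events:

1. Window A: 25/Jun/2024:14:08:00 to 25/Jun/2024:14:26:00
2. Window B: 25/Jun/2024:14:12:00 to 25/Jun/2024:14:23:00
3. Overlap period: 25/Jun/2024:14:12:00 to 25/Jun/2024:14:23:00
4. Count LOGIN events in overlap: 4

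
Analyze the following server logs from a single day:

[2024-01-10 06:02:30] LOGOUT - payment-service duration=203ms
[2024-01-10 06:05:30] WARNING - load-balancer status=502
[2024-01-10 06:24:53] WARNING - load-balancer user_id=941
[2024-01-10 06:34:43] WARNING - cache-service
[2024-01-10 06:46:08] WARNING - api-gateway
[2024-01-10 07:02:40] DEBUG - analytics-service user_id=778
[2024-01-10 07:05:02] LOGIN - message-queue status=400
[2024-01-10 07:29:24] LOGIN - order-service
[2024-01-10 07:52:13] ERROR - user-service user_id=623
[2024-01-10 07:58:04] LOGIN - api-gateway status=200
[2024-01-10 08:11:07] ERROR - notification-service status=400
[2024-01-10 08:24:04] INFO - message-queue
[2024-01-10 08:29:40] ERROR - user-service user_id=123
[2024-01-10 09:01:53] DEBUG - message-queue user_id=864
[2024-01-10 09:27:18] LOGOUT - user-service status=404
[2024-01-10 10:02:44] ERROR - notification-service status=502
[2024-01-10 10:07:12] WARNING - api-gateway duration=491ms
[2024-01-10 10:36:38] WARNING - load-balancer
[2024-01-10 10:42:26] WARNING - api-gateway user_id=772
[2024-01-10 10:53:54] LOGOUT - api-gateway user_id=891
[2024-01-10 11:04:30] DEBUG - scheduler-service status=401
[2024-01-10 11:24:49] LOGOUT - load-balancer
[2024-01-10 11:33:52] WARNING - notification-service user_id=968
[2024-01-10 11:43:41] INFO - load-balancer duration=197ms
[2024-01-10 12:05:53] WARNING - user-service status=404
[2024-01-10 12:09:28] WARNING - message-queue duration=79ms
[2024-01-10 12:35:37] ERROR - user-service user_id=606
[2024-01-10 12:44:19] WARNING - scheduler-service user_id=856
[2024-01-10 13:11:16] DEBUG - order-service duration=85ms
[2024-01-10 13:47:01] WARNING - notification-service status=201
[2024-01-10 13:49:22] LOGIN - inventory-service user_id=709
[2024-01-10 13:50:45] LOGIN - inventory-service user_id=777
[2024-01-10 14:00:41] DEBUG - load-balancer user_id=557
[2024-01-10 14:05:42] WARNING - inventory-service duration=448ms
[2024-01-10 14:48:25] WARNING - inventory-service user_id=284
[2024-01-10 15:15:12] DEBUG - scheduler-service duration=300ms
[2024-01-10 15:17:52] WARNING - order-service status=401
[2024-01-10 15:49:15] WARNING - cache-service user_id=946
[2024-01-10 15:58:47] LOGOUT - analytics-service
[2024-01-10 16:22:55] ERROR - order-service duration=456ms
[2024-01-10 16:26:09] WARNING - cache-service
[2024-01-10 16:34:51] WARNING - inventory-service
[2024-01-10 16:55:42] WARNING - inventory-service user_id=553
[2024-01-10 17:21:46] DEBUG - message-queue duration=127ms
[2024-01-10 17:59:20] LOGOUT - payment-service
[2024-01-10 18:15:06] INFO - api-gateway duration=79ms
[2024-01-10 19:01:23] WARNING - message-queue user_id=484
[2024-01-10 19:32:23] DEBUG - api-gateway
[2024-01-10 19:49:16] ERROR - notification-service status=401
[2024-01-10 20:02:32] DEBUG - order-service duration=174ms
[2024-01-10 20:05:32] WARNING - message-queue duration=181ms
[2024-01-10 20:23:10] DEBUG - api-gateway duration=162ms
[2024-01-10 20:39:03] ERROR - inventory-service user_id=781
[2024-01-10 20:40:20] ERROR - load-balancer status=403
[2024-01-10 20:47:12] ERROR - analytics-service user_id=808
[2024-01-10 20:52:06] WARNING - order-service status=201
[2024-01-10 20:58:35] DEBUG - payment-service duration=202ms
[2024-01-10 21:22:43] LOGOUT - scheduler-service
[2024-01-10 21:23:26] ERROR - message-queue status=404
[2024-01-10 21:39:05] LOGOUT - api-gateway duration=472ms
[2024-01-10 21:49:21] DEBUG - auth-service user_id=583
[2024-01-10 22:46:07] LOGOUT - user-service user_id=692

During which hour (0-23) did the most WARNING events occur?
6

To find the peak hour:

1. Group all WARNING events by hour
2. Count events in each hour
3. Find hour with maximum count
4. Peak hour: 6 (with 4 events)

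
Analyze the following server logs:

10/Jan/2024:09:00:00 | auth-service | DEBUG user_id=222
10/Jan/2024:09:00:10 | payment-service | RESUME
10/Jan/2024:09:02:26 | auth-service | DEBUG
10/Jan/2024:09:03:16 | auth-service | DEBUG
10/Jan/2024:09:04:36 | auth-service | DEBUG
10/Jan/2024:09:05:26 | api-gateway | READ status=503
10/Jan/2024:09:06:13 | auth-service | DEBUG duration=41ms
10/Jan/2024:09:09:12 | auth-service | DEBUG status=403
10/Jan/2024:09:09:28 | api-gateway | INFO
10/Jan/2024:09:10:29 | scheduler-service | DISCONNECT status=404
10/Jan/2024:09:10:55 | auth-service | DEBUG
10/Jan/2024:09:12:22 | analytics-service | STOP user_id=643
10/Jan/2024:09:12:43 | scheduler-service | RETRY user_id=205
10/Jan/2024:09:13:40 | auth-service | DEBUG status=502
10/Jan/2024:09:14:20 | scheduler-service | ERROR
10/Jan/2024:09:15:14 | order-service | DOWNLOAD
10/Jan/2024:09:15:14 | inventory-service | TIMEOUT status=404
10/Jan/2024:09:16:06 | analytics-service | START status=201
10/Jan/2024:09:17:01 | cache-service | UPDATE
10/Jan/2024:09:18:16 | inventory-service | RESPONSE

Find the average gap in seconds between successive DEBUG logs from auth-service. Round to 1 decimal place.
117.1

To calculate average interval:

1. Find all DEBUG events for auth-service in order
2. Calculate time gaps between consecutive events
3. Compute mean of gaps: 820 / 7 = 117.1 seconds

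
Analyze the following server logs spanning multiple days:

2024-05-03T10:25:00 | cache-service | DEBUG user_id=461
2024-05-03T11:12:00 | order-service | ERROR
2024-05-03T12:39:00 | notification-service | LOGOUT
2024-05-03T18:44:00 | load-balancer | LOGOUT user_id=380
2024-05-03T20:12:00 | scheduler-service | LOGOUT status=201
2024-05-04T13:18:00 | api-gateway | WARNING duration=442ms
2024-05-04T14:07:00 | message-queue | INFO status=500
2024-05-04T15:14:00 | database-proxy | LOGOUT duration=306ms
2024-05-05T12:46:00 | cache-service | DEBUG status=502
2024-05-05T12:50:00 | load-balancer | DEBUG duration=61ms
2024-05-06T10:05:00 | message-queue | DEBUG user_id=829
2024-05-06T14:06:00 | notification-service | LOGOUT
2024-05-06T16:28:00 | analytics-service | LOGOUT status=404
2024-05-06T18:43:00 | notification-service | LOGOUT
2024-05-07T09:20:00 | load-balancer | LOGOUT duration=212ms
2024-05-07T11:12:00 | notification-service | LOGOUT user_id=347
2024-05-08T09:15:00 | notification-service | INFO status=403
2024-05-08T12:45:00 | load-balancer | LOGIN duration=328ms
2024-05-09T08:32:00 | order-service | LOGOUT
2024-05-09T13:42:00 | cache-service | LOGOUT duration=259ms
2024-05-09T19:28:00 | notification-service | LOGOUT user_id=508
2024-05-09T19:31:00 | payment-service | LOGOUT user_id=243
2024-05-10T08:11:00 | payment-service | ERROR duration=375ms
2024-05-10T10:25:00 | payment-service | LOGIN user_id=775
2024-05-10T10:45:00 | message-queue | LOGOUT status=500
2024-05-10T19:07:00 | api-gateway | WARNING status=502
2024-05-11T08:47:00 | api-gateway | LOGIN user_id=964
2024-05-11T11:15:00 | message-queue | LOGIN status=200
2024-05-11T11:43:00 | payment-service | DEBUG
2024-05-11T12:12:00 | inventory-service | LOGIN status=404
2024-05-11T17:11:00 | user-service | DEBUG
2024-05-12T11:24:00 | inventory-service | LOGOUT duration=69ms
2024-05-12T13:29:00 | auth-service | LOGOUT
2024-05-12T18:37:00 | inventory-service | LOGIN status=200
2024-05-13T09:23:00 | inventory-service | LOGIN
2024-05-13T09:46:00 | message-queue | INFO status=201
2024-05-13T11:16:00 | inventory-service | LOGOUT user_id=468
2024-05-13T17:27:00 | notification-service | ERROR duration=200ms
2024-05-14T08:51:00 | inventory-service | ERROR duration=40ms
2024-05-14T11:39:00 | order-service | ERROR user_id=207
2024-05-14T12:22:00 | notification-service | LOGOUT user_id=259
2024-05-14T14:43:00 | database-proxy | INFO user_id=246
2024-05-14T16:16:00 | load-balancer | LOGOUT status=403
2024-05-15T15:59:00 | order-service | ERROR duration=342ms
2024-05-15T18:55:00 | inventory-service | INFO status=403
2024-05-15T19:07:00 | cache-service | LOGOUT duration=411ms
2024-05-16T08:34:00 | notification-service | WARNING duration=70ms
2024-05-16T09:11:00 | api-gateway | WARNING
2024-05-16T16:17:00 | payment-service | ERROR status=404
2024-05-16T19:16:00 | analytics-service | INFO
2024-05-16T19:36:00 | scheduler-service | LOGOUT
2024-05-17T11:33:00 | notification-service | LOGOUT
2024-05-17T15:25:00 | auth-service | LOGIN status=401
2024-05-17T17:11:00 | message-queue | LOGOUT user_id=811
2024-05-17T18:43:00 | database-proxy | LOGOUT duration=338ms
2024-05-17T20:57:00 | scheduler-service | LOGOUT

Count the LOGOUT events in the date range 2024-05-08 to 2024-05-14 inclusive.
10

To filter by date range:

1. Date range: 2024-05-08 through 2024-05-14, both dates inclusive
2. Filter for LOGOUT events whose date falls in this range
3. Count matching events: 10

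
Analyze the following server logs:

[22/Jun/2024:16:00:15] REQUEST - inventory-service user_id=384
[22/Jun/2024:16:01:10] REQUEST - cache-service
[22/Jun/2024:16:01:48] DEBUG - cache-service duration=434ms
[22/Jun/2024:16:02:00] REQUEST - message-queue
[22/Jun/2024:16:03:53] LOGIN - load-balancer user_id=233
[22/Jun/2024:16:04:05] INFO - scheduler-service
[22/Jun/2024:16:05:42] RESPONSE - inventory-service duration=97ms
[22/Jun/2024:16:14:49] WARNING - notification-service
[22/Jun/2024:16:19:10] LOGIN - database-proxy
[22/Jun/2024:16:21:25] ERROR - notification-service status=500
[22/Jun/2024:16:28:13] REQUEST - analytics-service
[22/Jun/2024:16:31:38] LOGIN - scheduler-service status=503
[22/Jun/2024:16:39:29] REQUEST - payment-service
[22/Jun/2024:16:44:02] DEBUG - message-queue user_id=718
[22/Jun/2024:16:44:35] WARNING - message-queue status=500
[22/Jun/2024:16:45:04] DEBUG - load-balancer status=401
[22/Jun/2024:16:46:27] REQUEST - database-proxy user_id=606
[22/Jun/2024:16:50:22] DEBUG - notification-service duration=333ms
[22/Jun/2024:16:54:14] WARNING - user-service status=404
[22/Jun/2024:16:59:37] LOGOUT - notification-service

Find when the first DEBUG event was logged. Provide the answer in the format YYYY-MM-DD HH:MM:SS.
2024-06-22 16:01:48

To find the first event:

1. Filter for all DEBUG events
2. Sort by timestamp
3. Select the first one
4. Timestamp: 2024-06-22 16:01:48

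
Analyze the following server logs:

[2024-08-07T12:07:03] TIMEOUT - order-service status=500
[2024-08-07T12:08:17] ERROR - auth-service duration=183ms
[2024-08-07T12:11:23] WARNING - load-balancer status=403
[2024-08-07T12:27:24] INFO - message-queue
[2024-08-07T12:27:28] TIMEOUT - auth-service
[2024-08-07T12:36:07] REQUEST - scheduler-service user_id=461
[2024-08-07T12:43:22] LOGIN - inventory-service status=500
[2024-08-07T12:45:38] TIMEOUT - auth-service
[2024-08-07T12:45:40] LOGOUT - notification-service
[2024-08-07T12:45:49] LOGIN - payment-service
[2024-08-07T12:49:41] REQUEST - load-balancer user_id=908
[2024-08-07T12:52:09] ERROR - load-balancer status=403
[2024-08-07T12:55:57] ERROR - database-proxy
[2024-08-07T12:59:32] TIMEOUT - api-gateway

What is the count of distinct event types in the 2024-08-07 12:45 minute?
3

To count unique event types:

1. Filter events in the minute starting at 2024-08-07 12:45
2. Extract event types from matching entries
3. Count unique types: 3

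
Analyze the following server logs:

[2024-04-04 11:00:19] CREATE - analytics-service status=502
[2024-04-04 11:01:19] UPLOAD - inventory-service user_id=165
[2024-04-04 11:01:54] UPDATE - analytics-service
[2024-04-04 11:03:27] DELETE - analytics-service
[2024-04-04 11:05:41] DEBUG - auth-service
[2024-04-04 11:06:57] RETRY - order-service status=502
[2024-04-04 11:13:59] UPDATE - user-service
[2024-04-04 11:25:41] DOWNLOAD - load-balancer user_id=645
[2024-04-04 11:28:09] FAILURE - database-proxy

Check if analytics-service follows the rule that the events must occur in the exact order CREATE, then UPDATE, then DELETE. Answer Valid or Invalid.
Valid

To validate ordering:

1. Required order: CREATE → UPDATE → DELETE
2. Rule: the events must occur in the exact order CREATE, then UPDATE, then DELETE
3. Check actual order of events for analytics-service
4. Result: Valid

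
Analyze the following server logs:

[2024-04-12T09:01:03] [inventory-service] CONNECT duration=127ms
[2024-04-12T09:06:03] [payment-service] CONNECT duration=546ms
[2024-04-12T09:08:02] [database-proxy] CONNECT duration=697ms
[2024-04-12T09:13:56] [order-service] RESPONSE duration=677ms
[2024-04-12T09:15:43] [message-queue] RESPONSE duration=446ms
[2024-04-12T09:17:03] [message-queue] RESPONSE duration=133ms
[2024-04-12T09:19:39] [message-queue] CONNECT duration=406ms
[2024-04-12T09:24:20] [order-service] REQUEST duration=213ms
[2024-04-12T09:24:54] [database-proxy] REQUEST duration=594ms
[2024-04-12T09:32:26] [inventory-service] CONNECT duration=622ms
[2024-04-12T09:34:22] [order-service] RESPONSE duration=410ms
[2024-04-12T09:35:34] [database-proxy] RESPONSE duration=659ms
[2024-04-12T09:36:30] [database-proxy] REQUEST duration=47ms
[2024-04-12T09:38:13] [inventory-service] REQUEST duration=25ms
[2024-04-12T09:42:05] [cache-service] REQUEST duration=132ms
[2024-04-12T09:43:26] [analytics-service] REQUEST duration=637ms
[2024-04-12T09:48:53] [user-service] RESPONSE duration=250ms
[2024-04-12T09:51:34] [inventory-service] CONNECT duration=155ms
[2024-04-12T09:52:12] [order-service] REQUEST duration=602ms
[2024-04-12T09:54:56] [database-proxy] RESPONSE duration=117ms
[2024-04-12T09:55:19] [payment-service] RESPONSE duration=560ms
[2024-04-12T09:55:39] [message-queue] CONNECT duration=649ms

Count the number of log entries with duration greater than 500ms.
10

To count timeouts:

1. Threshold: 500ms
2. Extract duration from each log entry
3. Count entries where duration > 500
4. Timeout count: 10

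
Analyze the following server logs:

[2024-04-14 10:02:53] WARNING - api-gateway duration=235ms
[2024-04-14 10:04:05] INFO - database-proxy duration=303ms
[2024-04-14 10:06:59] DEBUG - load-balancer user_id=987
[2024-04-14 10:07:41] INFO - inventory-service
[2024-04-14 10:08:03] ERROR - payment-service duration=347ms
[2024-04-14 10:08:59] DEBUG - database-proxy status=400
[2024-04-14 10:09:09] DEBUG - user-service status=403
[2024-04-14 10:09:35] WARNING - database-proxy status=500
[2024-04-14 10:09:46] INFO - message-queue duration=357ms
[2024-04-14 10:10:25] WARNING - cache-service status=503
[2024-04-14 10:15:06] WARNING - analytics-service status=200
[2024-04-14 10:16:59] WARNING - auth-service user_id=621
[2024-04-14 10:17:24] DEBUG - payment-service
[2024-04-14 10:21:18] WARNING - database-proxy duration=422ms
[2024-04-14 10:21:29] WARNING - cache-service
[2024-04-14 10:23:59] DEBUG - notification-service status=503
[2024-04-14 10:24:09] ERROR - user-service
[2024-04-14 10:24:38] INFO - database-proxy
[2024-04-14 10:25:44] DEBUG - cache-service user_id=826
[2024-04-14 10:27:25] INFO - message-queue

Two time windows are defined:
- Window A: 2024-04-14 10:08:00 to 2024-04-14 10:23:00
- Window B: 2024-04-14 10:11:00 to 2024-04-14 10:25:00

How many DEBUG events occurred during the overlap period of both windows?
1

To find overlap events:

1. Window A: 2024-04-14 10:08:00 to 2024-04-14 10:23:00
2. Window B: 2024-04-14 10:11:00 to 2024-04-14 10:25:00
3. Overlap period: 2024-04-14 10:11:00 to 2024-04-14 10:23:00
4. Count DEBUG events in overlap: 1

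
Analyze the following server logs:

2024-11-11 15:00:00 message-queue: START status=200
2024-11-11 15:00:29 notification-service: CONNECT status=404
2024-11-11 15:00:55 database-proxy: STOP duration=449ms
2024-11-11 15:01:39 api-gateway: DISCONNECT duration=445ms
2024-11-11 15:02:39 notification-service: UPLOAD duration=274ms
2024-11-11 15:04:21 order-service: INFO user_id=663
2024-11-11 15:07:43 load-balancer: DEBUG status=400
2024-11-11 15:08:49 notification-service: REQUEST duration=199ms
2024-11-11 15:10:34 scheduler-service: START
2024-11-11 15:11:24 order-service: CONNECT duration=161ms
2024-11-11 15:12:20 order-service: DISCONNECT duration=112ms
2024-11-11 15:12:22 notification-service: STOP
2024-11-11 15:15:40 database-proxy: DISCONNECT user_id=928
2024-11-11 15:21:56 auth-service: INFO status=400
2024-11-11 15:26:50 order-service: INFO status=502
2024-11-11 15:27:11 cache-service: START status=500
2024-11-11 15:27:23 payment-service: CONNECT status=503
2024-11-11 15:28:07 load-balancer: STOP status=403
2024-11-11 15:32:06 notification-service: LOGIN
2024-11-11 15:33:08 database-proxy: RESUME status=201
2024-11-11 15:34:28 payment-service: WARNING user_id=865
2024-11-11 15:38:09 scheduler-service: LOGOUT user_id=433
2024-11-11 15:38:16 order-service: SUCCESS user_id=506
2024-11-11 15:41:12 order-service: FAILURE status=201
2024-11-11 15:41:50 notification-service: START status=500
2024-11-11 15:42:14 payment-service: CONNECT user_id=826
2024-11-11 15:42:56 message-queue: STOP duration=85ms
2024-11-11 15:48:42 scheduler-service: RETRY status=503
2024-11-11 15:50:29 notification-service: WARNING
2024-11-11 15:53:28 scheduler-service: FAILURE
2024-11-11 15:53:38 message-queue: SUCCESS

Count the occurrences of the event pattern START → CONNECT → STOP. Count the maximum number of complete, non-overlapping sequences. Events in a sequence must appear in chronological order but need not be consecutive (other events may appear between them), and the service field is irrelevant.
4

To count sequences:

1. Look for pattern: START → CONNECT → STOP
2. Greedily scan the log in chronological order, matching each sequence element in turn (ignoring service)
3. Each time the full pattern completes, increment the count and restart matching from the next event
4. Complete non-overlapping sequences found: 4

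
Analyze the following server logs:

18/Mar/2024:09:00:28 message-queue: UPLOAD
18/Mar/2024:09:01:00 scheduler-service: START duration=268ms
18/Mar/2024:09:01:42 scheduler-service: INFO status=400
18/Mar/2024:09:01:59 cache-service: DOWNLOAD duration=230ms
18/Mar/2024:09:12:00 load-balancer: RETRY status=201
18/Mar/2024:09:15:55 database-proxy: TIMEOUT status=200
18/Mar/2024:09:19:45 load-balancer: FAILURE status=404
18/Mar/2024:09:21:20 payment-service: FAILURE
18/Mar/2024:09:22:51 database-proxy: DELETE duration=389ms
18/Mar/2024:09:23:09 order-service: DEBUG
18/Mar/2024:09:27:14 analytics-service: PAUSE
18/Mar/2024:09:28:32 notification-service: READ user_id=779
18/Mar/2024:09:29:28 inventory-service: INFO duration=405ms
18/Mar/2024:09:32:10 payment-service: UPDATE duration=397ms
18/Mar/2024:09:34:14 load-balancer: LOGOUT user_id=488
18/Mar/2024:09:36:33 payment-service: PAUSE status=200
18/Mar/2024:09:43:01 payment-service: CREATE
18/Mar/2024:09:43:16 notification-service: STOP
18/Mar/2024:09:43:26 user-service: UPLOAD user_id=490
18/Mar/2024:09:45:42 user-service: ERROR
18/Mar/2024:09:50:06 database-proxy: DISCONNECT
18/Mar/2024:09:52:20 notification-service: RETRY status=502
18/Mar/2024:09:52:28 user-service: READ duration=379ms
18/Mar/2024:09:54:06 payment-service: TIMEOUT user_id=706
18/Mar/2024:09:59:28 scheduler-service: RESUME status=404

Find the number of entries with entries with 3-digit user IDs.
4

To find matching entries:

1. Pattern to match: entries with 3-digit user IDs
2. Scan each log entry for the pattern
3. Count matches: 4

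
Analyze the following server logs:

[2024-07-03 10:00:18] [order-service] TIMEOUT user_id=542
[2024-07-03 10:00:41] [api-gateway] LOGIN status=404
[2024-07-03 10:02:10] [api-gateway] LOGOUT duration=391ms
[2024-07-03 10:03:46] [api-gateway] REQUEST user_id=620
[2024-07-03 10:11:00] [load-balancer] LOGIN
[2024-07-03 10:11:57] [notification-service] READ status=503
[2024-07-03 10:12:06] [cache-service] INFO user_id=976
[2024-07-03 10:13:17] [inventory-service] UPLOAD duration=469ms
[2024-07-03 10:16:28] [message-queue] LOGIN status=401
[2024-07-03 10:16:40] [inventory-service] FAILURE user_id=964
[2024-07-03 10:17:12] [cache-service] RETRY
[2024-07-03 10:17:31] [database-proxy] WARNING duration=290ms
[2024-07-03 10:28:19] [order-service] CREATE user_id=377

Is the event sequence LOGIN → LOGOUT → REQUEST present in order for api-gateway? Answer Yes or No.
Yes

To verify sequence order:

1. Find all events in sequence LOGIN → LOGOUT → REQUEST for api-gateway
2. Extract their timestamps
3. Check if timestamps are in ascending order
4. Result: Yes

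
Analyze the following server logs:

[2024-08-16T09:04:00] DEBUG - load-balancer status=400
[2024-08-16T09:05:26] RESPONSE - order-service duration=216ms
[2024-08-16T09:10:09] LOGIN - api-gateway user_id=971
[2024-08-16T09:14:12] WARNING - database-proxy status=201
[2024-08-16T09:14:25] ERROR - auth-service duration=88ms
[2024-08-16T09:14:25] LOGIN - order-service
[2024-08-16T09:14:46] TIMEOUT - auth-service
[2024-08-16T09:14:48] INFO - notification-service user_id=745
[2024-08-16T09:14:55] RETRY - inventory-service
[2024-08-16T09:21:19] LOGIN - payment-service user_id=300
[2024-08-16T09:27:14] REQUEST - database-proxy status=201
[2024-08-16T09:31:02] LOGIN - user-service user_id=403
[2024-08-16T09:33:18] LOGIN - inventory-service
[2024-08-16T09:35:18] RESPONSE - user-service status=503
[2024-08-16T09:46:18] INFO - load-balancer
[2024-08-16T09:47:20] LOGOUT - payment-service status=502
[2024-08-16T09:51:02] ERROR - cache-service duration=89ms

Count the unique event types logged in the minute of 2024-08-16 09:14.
6

To count unique event types:

1. Filter events in the minute starting at 2024-08-16 09:14
2. Extract event types from matching entries
3. Count unique types: 6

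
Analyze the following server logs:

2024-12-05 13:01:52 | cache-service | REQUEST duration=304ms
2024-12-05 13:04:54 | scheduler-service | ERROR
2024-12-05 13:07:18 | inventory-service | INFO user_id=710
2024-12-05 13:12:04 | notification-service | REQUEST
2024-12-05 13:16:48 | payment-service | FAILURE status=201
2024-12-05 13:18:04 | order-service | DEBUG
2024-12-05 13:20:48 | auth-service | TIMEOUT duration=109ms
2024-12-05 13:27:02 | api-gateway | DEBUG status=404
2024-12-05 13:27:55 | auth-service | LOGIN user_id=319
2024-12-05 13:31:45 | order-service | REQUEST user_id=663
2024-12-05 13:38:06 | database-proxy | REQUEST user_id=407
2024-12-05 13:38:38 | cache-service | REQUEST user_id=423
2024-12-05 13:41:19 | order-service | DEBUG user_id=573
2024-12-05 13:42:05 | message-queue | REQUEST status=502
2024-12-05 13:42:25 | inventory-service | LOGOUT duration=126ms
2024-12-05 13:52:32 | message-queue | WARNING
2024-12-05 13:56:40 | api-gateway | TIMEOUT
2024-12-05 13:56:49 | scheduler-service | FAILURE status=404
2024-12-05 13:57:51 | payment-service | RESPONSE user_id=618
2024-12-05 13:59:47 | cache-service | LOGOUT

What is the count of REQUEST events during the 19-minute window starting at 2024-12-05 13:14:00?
1

To count events in the time window:

1. Window boundaries: 2024-12-05 13:14:00 to 2024-12-05 13:33:00
2. Filter for REQUEST events within this window
3. Count matching events: 1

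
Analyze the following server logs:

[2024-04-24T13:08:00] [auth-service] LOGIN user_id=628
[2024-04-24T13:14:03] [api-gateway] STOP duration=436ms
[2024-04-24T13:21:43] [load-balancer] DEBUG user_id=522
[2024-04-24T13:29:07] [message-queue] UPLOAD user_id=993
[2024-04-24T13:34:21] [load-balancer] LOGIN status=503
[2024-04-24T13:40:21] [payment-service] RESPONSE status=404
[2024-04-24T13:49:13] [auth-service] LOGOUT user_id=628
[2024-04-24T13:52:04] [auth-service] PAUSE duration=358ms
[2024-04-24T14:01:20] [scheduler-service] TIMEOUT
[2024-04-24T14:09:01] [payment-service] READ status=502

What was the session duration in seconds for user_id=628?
2473

To calculate session duration:

1. Find LOGIN event for user_id=628: 2024-04-24T13:08:00
2. Find LOGOUT event for user_id=628: 2024-04-24T13:49:13
3. Session duration: 2024-04-24T13:49:13 - 2024-04-24T13:08:00 = 2473 seconds (41 minutes)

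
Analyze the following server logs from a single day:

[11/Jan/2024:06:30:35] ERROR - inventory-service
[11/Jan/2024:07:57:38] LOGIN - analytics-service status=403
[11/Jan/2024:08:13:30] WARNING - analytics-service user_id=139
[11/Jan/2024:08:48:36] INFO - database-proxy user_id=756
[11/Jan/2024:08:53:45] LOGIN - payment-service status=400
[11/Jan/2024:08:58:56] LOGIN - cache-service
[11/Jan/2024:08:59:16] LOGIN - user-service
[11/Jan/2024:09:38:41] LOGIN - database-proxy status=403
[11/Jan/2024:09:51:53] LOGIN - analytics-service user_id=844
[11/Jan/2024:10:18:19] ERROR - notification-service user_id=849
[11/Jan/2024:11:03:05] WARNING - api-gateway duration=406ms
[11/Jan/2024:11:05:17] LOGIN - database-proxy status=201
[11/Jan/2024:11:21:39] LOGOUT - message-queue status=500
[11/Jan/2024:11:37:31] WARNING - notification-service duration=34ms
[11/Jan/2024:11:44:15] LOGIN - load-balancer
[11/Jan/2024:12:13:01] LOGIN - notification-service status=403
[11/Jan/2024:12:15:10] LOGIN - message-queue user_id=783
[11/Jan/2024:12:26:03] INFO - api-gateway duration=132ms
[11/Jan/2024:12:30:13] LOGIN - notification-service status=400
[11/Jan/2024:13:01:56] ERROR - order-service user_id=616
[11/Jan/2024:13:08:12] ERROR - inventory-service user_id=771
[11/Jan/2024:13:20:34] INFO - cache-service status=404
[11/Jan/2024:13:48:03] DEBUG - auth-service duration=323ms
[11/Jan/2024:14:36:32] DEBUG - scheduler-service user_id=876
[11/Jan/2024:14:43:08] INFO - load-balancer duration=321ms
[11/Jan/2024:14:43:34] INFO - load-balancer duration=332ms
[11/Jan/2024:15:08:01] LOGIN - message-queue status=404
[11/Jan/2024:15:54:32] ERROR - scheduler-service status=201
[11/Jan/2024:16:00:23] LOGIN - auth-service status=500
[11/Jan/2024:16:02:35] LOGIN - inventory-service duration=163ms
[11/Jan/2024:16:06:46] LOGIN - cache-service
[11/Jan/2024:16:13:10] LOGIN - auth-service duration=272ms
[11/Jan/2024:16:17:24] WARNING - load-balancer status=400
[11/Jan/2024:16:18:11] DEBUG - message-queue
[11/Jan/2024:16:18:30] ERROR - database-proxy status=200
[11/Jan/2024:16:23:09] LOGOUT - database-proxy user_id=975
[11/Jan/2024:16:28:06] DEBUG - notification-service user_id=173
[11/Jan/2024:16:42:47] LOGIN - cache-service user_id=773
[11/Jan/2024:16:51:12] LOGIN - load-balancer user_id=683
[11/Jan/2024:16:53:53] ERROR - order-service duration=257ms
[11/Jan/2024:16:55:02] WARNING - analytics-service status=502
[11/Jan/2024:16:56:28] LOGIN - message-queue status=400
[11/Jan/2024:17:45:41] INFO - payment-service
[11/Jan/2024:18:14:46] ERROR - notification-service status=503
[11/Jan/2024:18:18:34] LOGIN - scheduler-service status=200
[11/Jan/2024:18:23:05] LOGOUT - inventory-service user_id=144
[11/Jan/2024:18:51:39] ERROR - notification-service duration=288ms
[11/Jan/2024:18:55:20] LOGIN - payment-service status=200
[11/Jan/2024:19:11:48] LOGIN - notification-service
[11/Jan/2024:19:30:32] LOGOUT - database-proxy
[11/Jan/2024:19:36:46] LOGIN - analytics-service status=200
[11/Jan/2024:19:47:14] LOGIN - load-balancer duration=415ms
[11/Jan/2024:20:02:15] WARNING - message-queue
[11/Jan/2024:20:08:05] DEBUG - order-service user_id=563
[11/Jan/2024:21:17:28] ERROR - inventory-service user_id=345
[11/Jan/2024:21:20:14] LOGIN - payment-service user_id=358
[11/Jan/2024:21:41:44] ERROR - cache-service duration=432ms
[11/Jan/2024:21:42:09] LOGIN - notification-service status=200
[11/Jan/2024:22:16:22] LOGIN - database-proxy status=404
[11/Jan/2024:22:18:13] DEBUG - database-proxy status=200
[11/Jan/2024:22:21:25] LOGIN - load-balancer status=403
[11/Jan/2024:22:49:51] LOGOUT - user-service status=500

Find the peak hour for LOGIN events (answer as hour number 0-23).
16

To find the peak hour:

1. Group all LOGIN events by hour
2. Count events in each hour
3. Find hour with maximum count
4. Peak hour: 16 (with 7 events)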